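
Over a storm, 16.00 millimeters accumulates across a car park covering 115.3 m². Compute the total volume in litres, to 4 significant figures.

1 mm over 1 m² is 1 L, so volume = 16 × 115.3 = 1844.8 L ≈ 1845 L.

1845 litres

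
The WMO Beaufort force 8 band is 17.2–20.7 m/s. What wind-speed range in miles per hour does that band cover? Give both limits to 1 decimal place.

17.2–20.7 m/s × 2.237 = 38.5–46.3 mph.

38.5 to 46.3 mph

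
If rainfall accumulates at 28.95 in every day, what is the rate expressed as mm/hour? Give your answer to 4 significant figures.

30.64 mm/hour

28.95 in/day × 25.4 mm/in × 0.0416667 day/hour = 30.64 mm/hour.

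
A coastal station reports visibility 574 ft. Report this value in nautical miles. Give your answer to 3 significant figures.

1 ft = 0.000164579 nmi, so 574 × 0.000164579 = 0.0945 nmi.

0.0945 nmi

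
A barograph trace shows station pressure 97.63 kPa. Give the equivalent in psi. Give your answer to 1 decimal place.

1 kPa = 0.145038 psi, so 97.63 × 0.145038 = 14.2 psi.

14.2 psi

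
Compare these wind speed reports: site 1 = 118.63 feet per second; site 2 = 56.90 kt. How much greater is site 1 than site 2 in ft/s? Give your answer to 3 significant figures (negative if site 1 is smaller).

site 2: 56.90 kt = 96.036 ft/s.
Difference: 118.630 − 96.036 = 22.6 ft/s.

22.6 ft/s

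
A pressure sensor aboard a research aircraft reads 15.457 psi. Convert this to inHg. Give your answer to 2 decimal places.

1 psi = 2.03602 inHg, so 15.457 × 2.03602 = 31.47 inHg.

31.47 inHg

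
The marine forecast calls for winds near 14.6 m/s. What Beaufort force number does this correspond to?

Beaufort force 7

14.6 m/s lies in the Beaufort 7 band (near gale, 13.9–17.1 m/s).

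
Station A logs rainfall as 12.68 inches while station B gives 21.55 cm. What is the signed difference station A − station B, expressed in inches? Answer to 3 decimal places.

station B: 21.55 cm = 8.48425 in.
Difference: 12.68000 − 8.48425 = 4.196 in.

4.196 in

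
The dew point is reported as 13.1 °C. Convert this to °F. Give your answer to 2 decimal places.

°F = °C × 9/5 + 32 = 13.1 × 1.8 + 32 = 55.58 °F.

55.58 °F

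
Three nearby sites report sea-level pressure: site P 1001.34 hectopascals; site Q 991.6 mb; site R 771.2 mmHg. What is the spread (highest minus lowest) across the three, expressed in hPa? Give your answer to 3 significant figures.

site Q: 991.6 mb = 991.600 hPa.
site R: 771.2 mmHg = 1028.182 hPa.
Spread: 1028.182 − 991.600 = 36.6 hPa.

36.6 hPa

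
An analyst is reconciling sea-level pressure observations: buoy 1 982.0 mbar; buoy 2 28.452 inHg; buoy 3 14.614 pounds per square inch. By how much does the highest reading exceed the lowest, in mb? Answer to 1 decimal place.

buoy 2: 28.452 inHg = 963.495 mb.
buoy 3: 14.614 psi = 1007.600 mb.
Spread: 1007.600 − 963.495 = 44.1 mb.

44.1 mb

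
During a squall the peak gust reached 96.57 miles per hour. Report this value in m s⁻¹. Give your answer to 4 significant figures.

43.17 m/s

1 mph = 0.44704 m/s, so 96.57 × 0.44704 = 43.17 m/s.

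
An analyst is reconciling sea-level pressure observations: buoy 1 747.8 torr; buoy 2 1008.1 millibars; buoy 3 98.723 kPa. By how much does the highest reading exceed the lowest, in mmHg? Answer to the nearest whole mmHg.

buoy 2: 1008.1 mb = 756.14 mmHg.
buoy 3: 98.723 kPa = 740.48 mmHg.
Spread: 756.14 − 740.48 = 16 mmHg.

16 mmHg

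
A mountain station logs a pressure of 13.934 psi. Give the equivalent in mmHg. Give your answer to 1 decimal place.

1 psi = 51.7149 mmHg, so 13.934 × 51.7149 = 720.6 mmHg.

720.6 mmHg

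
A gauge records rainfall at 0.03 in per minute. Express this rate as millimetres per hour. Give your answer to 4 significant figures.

45.72 mm/hour

0.03 in/minute × 25.4 mm/in × 60 minute/hour = 45.72 mm/hour.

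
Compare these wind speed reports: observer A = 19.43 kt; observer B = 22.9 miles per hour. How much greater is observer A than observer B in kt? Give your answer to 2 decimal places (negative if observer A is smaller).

-0.47 kt

observer B: 22.9 mph = 19.8996 kt.
Difference: 19.4300 − 19.8996 = -0.47 kt.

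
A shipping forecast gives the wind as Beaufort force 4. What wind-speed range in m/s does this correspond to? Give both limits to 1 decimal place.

Beaufort 4 (moderate breeze) spans 5.5–7.9 m/s.

5.5 to 7.9 m/s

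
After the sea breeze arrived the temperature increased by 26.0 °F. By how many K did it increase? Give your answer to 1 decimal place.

14.4 K

For a temperature change the 32° offset cancels: ΔK = 26.0 × 0.5556 = 14.4 K.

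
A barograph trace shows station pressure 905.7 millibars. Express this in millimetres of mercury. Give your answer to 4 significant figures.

1 mb = 0.750062 mmHg, so 905.7 × 0.750062 = 679.3 mmHg.

679.3 mmHg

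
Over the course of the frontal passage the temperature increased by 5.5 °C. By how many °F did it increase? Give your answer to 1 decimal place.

For a temperature change the 32° offset cancels: Δ°F = 5.5 × 1.8 = 9.9 °F.

9.9 °F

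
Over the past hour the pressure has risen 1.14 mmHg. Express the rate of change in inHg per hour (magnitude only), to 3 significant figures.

1.14 mmHg / 1 h × 0.0393701 inHg/mmHg = 0.0449 inHg/h.

0.0449 inHg per hour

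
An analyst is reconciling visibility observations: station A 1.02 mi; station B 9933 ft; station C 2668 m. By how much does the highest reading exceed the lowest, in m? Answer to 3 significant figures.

1390 m

station A: 1.02 SM = 1641.53 m.
station B: 9933 ft = 3027.58 m.
Spread: 3027.58 − 1641.53 = 1390 m.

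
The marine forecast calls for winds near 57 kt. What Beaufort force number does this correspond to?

57 kt lies in the Beaufort 11 band (violent storm, 56–63 kt).

Beaufort force 11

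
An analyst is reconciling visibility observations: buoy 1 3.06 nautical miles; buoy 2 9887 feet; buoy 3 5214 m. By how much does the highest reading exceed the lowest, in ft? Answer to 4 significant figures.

buoy 1: 3.06 nmi = 18592.91 ft.
buoy 3: 5214 m = 17106.30 ft.
Spread: 18592.91 − 9887.00 = 8706 ft.

8706 ft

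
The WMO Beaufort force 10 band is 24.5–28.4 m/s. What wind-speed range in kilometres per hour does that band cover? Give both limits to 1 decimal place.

88.2 to 102.2 km/h

24.5–28.4 m/s × 3.6 = 88.2–102.2 km/h.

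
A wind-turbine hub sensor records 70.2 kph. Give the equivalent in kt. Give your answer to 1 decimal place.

1 km/h = 0.539957 kt, so 70.2 × 0.539957 = 37.9 kt.

37.9 kt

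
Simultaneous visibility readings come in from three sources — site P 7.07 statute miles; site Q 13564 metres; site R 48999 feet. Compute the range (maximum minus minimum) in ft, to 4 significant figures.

site P: 7.07 SM = 37329.60 ft.
site Q: 13564 m = 44501.31 ft.
Spread: 48999.00 − 37329.60 = 11670 ft.

11670 ft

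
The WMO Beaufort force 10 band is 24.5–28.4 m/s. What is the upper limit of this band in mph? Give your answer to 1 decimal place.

63.5 mph

24.5–28.4 m/s × 2.237 = 54.8–63.5 mph.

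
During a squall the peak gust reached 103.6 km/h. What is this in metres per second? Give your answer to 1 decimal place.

1 km/h = 0.277778 m/s, so 103.6 × 0.277778 = 28.8 m/s.

28.8 m/s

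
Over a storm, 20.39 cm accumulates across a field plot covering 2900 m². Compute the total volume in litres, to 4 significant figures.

591300 litres

Depth: 20.39 cm × 10 = 203.9 mm.
1 mm over 1 m² is 1 L, so volume = 203.9 × 2900 = 591310 L ≈ 591300 L.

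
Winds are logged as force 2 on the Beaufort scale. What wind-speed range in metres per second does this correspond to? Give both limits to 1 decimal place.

1.6 to 3.3 m/s

Beaufort 2 (light breeze) spans 1.6–3.3 m/s.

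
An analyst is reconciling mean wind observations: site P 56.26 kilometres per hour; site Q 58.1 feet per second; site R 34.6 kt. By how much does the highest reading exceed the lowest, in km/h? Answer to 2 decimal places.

site Q: 58.1 ft/s = 63.7520 km/h.
site R: 34.6 kt = 64.0792 km/h.
Spread: 64.0792 − 56.2600 = 7.82 km/h.

7.82 km/h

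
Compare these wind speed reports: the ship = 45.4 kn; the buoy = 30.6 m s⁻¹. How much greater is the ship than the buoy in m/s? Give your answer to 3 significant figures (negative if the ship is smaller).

the ship: 45.4 kt = 23.3558 m/s.
Difference: 23.3558 − 30.6000 = -7.24 m/s.

-7.24 m/s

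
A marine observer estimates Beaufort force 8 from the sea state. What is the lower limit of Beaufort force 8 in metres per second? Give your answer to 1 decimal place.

17.2 m/s

Beaufort 8 (gale) spans 17.2–20.7 m/s.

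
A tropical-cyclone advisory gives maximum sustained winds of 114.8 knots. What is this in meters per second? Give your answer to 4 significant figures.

59.06 m/s

1 kt = 0.514444 m/s, so 114.8 × 0.514444 = 59.06 m/s.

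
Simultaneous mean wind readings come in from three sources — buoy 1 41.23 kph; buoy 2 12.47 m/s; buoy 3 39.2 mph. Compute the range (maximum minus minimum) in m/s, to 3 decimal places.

6.071 m/s

buoy 1: 41.23 km/h = 11.45278 m/s.
buoy 3: 39.2 mph = 17.52397 m/s.
Spread: 17.52397 − 11.45278 = 6.071 m/s.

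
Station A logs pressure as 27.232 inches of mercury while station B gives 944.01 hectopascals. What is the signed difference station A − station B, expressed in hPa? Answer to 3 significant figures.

station A: 27.232 inHg = 922.181 hPa.
Difference: 922.181 − 944.010 = -21.8 hPa.

-21.8 hPa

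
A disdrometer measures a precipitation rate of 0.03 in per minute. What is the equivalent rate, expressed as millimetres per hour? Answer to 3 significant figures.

45.7 mm/hour

0.03 in/minute × 25.4 mm/in × 60 minute/hour = 45.7 mm/hour.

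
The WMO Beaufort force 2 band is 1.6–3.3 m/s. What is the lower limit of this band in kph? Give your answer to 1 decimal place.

1.6–3.3 m/s × 3.6 = 5.8–11.9 km/h.

5.8 km/h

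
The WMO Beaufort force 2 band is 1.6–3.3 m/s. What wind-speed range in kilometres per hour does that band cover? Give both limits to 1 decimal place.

1.6–3.3 m/s × 3.6 = 5.8–11.9 km/h.

5.8 to 11.9 km/h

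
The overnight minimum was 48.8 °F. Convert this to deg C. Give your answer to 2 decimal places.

°C = (°F − 32) × 5/9 = (48.8 − 32) / 1.8 = 9.33 °C.

9.33 °C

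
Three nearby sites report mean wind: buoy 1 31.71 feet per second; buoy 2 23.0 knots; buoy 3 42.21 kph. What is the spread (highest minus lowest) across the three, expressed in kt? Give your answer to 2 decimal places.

buoy 1: 31.71 ft/s = 18.7877 kt.
buoy 3: 42.21 km/h = 22.7916 kt.
Spread: 23.0000 − 18.7877 = 4.21 kt.

4.21 kt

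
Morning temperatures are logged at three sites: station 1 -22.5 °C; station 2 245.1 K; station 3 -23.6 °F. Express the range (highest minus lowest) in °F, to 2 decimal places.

15.10 °F

station 2: 245.1 K = -28.050 °C.
station 3: -23.6 °F = -30.889 °C.
Spread: (-22.500) − (-30.889) = 8.389 °C = 15.10 °F.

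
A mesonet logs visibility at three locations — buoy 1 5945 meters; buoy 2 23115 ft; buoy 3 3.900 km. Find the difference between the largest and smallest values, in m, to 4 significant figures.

buoy 2: 23115 ft = 7045.45 m.
buoy 3: 3.900 km = 3900.00 m.
Spread: 7045.45 − 3900.00 = 3145 m.

3145 m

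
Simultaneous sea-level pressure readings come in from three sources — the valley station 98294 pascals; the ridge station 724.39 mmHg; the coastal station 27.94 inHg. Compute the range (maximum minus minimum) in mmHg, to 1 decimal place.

the valley station: 98294 Pa = 737.266 mmHg.
the coastal station: 27.94 inHg = 709.676 mmHg.
Spread: 737.266 − 709.676 = 27.6 mmHg.

27.6 mmHg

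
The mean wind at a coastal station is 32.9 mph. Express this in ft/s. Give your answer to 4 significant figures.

1 mph = 1.46667 ft/s, so 32.9 × 1.46667 = 48.25 ft/s.

48.25 ft/s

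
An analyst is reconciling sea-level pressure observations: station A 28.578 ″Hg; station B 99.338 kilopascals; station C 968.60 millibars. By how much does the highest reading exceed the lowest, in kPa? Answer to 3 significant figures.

2.56 kPa

station A: 28.578 inHg = 96.7762 kPa.
station C: 968.60 mb = 96.8600 kPa.
Spread: 99.3380 − 96.7762 = 2.56 kPa.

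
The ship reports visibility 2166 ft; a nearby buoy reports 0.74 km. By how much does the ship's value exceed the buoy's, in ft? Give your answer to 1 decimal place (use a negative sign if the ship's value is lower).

-261.8 ft

the buoy: 0.74 km = 2427.822 ft.
Difference: 2166.000 − 2427.822 = -261.8 ft.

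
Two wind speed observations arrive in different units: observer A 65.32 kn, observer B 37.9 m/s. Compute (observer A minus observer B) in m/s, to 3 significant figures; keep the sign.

-4.30 m/s

observer A: 65.32 kt = 33.6035 m/s.
Difference: 33.6035 − 37.9000 = -4.30 m/s.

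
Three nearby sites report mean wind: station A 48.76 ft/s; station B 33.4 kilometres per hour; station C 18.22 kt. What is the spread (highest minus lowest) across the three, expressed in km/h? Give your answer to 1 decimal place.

station A: 48.76 ft/s = 53.503 km/h.
station C: 18.22 kt = 33.743 km/h.
Spread: 53.503 − 33.400 = 20.1 km/h.

20.1 km/h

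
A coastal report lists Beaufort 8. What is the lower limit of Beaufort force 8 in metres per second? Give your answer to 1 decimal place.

17.2 m/s

Beaufort 8 (gale) spans 17.2–20.7 m/s.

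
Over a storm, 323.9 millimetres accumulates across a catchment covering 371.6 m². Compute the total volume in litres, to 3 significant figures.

120000 litres

1 mm over 1 m² is 1 L, so volume = 323.9 × 371.6 = 120361.24 L ≈ 120000 L.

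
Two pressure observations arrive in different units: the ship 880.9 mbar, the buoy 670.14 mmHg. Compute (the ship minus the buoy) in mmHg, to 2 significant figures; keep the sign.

the ship: 880.9 mb = 660.729 mmHg.
Difference: 660.729 − 670.140 = -9.4 mmHg.

-9.4 mmHg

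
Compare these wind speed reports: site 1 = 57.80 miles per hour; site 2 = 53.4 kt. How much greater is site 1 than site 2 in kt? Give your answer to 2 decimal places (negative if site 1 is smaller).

-3.17 kt

site 1: 57.80 mph = 50.2268 kt.
Difference: 50.2268 − 53.4000 = -3.17 kt.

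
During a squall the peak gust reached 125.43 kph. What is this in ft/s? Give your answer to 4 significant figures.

1 km/h = 0.911344 ft/s, so 125.43 × 0.911344 = 114.3 ft/s.

114.3 ft/s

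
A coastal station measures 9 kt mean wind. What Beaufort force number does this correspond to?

Beaufort force 3

9 kt lies in the Beaufort 3 band (gentle breeze, 7–10 kt).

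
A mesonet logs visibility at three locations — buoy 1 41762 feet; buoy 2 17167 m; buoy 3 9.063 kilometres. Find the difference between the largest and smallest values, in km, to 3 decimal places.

buoy 1: 41762 ft = 12.72906 km.
buoy 2: 17167 m = 17.16700 km.
Spread: 17.16700 − 9.06300 = 8.104 km.

8.104 km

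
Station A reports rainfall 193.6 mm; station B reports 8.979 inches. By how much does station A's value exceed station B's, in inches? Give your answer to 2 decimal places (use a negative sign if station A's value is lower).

station A: 193.6 mm = 7.6220 in.
Difference: 7.6220 − 8.9790 = -1.36 in.

-1.36 in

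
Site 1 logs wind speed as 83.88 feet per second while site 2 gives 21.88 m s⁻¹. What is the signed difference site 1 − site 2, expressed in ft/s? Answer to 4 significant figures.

12.10 ft/s

site 2: 21.88 m/s = 71.7848 ft/s.
Difference: 83.8800 − 71.7848 = 12.10 ft/s.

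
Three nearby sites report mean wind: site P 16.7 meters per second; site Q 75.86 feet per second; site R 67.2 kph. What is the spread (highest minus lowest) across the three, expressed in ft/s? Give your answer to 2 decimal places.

21.07 ft/s

site P: 16.7 m/s = 54.7900 ft/s.
site R: 67.2 km/h = 61.2423 ft/s.
Spread: 75.8600 − 54.7900 = 21.07 ft/s.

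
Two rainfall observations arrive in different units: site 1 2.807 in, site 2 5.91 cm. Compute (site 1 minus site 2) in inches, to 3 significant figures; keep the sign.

0.480 in

site 2: 5.91 cm = 2.32677 in.
Difference: 2.80700 − 2.32677 = 0.480 in.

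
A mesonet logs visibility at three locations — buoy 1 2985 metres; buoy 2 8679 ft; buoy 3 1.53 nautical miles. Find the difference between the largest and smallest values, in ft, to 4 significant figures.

buoy 1: 2985 m = 9793.31 ft.
buoy 3: 1.53 nmi = 9296.46 ft.
Spread: 9793.31 − 8679.00 = 1114 ft.

1114 ft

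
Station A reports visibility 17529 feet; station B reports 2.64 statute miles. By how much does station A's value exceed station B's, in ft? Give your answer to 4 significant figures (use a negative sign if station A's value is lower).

station B: 2.64 SM = 13939.20 ft.
Difference: 17529.00 − 13939.20 = 3590 ft.

3590 ft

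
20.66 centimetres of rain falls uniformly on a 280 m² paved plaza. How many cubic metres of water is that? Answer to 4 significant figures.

Depth: 20.66 cm × 10 = 206.6 mm.
1 mm over 1 m² is 1 L, so volume = 206.6 × 280 = 57848 L = 57.85 m³.

57.85 cubic metres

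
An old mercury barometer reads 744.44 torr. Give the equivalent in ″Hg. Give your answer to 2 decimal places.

29.31 inHg

1 mmHg = 0.0393701 inHg, so 744.44 × 0.0393701 = 29.31 inHg.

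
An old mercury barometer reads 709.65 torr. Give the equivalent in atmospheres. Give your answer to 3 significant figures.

1 mmHg = 0.00131579 atm, so 709.65 × 0.00131579 = 0.934 atm.

0.934 atm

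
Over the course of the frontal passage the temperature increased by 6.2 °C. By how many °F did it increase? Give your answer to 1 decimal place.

Converting a difference, only the 9/5 scale factor applies: Δ°F = 6.2 × 1.8 = 11.2 °F.

11.2 °F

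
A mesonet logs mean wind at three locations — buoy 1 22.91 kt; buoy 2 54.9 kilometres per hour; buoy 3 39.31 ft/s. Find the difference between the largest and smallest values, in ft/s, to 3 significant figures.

buoy 1: 22.91 kt = 38.668 ft/s.
buoy 2: 54.9 km/h = 50.033 ft/s.
Spread: 50.033 − 38.668 = 11.4 ft/s.

11.4 ft/s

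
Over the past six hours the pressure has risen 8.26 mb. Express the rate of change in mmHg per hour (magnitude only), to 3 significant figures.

8.26 mb / 6 h × 0.750062 mmHg/mb = 1.03 mmHg/h.

1.03 mmHg per hour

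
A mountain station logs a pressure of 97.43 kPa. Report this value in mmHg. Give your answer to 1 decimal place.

1 kPa = 7.50062 mmHg, so 97.43 × 7.50062 = 730.8 mmHg.

730.8 mmHg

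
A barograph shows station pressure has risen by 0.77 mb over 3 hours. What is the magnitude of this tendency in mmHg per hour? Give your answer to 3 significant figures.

0.193 mmHg per hour

0.77 mb / 3 h × 0.750062 mmHg/mb = 0.193 mmHg/h.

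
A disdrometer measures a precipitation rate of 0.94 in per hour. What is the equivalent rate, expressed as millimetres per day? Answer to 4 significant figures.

0.94 in/hour × 25.4 mm/in × 24 hour/day = 573.0 mm/day.

573.0 mm/day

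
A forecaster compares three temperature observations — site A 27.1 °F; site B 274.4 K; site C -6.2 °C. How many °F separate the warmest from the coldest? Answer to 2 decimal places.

13.41 °F

site A: 27.1 °F = -2.722 °C.
site B: 274.4 K = 1.250 °C.
Spread: 1.250 − (-6.200) = 7.450 °C = 13.41 °F.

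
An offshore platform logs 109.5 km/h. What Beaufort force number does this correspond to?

Beaufort force 11

109.5 km/h = 30.4 m/s, which is Beaufort 11 (violent storm, 28.5–32.6 m/s).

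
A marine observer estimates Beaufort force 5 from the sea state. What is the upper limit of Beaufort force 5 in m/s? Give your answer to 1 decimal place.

Beaufort 5 (fresh breeze) spans 8.0–10.7 m/s.

10.7 m/s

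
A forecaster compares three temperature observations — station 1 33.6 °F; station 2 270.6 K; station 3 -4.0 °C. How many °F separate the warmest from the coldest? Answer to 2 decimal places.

station 1: 33.6 °F = 0.889 °C.
station 2: 270.6 K = -2.550 °C.
Spread: 0.889 − (-4.000) = 4.889 °C = 8.80 °F.

8.80 °F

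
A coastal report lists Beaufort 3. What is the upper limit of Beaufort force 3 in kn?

10 kt

Beaufort 3 (gentle breeze) spans 7–10 knots.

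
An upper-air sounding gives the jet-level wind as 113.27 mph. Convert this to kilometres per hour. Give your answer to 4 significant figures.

1 mph = 1.60934 km/h, so 113.27 × 1.60934 = 182.3 km/h.

182.3 km/h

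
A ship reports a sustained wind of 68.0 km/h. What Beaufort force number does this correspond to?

68.0 km/h = 18.9 m/s, which is Beaufort 8 (gale, 17.2–20.7 m/s).

Beaufort force 8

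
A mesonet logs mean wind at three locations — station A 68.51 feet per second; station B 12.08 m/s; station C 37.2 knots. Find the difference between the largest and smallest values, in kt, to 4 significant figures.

17.11 kt

station A: 68.51 ft/s = 40.5911 kt.
station B: 12.08 m/s = 23.4816 kt.
Spread: 40.5911 − 23.4816 = 17.11 kt.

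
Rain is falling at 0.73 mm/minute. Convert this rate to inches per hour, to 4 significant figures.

1.724 in/hour

0.73 mm/minute × 0.0393701 in/mm × 60 minute/hour = 1.724 in/hour.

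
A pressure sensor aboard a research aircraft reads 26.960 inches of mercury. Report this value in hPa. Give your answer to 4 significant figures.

913.0 hPa

1 inHg = 33.8639 hPa, so 26.960 × 33.8639 = 913.0 hPa.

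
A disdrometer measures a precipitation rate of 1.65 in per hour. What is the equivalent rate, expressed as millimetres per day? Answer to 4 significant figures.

1006 mm/day

1.65 in/hour × 25.4 mm/in × 24 hour/day = 1006 mm/day.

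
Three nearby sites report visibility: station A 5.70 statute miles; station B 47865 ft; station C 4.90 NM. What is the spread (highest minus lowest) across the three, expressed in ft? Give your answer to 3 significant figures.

18100 ft

station A: 5.70 SM = 30096.00 ft.
station C: 4.90 nmi = 29772.97 ft.
Spread: 47865.00 − 29772.97 = 18100 ft.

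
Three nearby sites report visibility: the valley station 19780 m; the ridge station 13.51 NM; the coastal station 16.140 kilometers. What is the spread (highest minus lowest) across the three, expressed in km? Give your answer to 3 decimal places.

the valley station: 19780 m = 19.78000 km.
the ridge station: 13.51 nmi = 25.02052 km.
Spread: 25.02052 − 16.14000 = 8.881 km.

8.881 km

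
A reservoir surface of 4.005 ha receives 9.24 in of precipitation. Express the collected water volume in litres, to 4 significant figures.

Depth: 9.24 in × 25.4 = 234.696 mm.
Area: 4.005 ha = 40050 m².
1 mm over 1 m² is 1 L, so volume = 234.696 × 40050 = 9399574.8 L ≈ 9400000 L.

9400000 litres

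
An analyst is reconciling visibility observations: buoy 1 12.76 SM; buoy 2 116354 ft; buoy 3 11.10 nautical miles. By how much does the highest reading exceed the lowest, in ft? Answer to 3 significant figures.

buoy 1: 12.76 SM = 67372.80 ft.
buoy 3: 11.10 nmi = 67444.88 ft.
Spread: 116354.00 − 67372.80 = 49000 ft.

49000 ft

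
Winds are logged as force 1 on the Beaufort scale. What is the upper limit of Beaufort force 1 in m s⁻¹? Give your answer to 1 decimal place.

1.5 m/s

Beaufort 1 (light air) spans 0.3–1.5 m/s.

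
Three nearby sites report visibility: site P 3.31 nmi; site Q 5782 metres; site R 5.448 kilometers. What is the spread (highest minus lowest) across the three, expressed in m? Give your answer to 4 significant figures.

site P: 3.31 nmi = 6130.120 m.
site R: 5.448 km = 5448.000 m.
Spread: 6130.120 − 5448.000 = 682.1 m.

682.1 m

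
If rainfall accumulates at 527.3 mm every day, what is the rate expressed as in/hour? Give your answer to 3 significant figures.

0.865 in/hour

527.3 mm/day × 0.0393701 in/mm × 0.0416667 day/hour = 0.865 in/hour.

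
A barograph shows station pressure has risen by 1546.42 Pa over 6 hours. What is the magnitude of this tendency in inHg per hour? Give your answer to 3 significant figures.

1546.42 Pa / 6 h × 0.0002953 inHg/Pa = 0.0761 inHg/h.

0.0761 inHg per hour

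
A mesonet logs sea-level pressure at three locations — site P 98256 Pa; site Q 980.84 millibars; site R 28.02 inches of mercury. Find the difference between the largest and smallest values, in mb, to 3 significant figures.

33.7 mb

site P: 98256 Pa = 982.560 mb.
site R: 28.02 inHg = 948.866 mb.
Spread: 982.560 − 948.866 = 33.7 mb.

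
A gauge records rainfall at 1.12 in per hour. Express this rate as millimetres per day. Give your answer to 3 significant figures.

1.12 in/hour × 25.4 mm/in × 24 hour/day = 683 mm/day.

683 mm/day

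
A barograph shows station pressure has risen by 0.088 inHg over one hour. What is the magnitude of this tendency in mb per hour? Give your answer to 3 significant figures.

2.98 mb per hour

0.088 inHg / 1 h × 33.8639 mb/inHg = 2.98 mb/h.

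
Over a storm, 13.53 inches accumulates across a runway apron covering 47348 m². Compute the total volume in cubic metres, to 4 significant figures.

Depth: 13.53 in × 25.4 = 343.662 mm.
1 mm over 1 m² is 1 L, so volume = 343.662 × 47348 = 16271708 L = 16270 m³.

16270 cubic metres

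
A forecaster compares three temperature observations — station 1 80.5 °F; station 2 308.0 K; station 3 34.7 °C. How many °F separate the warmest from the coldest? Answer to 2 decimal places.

station 1: 80.5 °F = 26.944 °C.
station 2: 308.0 K = 34.850 °C.
Spread: 34.850 − 26.944 = 7.906 °C = 14.23 °F.

14.23 °F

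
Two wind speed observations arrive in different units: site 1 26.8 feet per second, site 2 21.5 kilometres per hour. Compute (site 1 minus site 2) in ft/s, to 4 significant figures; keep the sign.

site 2: 21.5 km/h = 19.59390 ft/s.
Difference: 26.80000 − 19.59390 = 7.206 ft/s.

7.206 ft/s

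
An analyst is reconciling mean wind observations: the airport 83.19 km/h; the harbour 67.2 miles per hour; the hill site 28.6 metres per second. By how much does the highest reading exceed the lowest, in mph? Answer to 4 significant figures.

15.51 mph

the airport: 83.19 km/h = 51.6919 mph.
the hill site: 28.6 m/s = 63.9764 mph.
Spread: 67.2000 − 51.6919 = 15.51 mph.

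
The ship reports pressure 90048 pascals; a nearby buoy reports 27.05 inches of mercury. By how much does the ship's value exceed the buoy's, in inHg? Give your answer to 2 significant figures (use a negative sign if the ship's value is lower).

the ship: 90048 Pa = 26.5912 inHg.
Difference: 26.5912 − 27.0500 = -0.46 inHg.

-0.46 inHg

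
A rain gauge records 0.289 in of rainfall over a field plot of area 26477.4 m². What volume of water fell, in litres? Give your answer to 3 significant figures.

Depth: 0.289 in × 25.4 = 7.3406 mm.
1 mm over 1 m² is 1 L, so volume = 7.3406 × 26477.4 = 194360 L ≈ 194000 L.

194000 litres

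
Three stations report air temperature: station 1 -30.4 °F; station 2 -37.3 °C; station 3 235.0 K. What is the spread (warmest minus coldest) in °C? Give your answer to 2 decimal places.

3.48 °C

station 1: -30.4 °F = -34.667 °C.
station 3: 235.0 K = -38.150 °C.
Spread: (-34.667) − (-38.150) = 3.483 °C.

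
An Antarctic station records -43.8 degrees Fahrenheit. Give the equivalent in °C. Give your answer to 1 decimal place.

-42.1 °C

°C = (°F − 32) × 5/9 = (-43.8 − 32) / 1.8 = -42.1 °C.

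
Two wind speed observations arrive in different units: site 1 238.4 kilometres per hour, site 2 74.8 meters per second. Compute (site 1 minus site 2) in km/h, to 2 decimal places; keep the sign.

site 2: 74.8 m/s = 269.2800 km/h.
Difference: 238.4000 − 269.2800 = -30.88 km/h.

-30.88 km/h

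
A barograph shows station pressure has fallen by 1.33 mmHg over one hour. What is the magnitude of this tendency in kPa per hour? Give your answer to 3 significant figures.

1.33 mmHg / 1 h × 0.133322 kPa/mmHg = 0.177 kPa/h.

0.177 kPa per hour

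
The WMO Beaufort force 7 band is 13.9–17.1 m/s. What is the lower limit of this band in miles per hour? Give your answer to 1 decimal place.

31.1 mph

13.9–17.1 m/s × 2.237 = 31.1–38.3 mph.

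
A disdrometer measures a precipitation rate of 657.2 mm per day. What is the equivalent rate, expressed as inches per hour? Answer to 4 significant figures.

1.078 in/hour

657.2 mm/day × 0.0393701 in/mm × 0.0416667 day/hour = 1.078 in/hour.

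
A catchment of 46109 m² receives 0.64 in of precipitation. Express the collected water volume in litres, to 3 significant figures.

750000 litres

Depth: 0.64 in × 25.4 = 16.256 mm.
1 mm over 1 m² is 1 L, so volume = 16.256 × 46109 = 749547.9 L ≈ 750000 L.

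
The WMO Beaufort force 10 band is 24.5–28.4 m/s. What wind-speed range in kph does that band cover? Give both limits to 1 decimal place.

88.2 to 102.2 km/h

24.5–28.4 m/s × 3.6 = 88.2–102.2 km/h.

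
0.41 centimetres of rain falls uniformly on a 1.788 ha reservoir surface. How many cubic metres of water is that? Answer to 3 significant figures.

73.3 cubic metres

Depth: 0.41 cm × 10 = 4.1 mm.
Area: 1.788 ha = 17880 m².
1 mm over 1 m² is 1 L, so volume = 4.1 × 17880 = 73308 L = 73.3 m³.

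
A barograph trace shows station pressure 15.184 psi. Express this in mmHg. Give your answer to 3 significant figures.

1 psi = 51.7149 mmHg, so 15.184 × 51.7149 = 785 mmHg.

785 mmHg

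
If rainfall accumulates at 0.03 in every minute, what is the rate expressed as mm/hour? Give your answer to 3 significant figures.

0.03 in/minute × 25.4 mm/in × 60 minute/hour = 45.7 mm/hour.

45.7 mm/hour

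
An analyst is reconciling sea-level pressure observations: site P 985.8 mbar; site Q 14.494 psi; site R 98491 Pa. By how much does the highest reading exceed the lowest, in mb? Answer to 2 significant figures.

14 mb

site Q: 14.494 psi = 999.33 mb.
site R: 98491 Pa = 984.91 mb.
Spread: 999.33 − 984.91 = 14 mb.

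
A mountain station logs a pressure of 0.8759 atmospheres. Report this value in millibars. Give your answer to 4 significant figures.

887.5 mb

1 atm = 1013.25 mb, so 0.8759 × 1013.25 = 887.5 mb.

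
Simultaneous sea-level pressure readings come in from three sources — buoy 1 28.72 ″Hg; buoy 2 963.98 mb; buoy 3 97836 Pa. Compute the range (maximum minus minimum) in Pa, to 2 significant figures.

1400 Pa

buoy 1: 28.72 inHg = 97257.09 Pa.
buoy 2: 963.98 mb = 96398.00 Pa.
Spread: 97836.00 − 96398.00 = 1400 Pa.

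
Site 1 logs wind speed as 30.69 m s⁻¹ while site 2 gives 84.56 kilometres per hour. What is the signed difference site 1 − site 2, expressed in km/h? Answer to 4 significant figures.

25.92 km/h

site 1: 30.69 m/s = 110.4840 km/h.
Difference: 110.4840 − 84.5600 = 25.92 km/h.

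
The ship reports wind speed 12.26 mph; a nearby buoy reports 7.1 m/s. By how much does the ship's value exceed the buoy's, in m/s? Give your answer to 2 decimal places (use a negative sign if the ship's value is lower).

the ship: 12.26 mph = 5.4807 m/s.
Difference: 5.4807 − 7.1000 = -1.62 m/s.

-1.62 m/s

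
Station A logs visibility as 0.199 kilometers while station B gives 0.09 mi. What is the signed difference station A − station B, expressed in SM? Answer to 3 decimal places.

0.034 SM

station A: 0.199 km = 0.12365 SM.
Difference: 0.12365 − 0.09000 = 0.034 SM.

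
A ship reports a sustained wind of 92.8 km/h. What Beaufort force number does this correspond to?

92.8 km/h = 25.8 m/s, which is Beaufort 10 (storm, 24.5–28.4 m/s).

Beaufort force 10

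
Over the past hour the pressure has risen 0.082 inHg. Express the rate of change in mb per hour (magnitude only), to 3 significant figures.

0.082 inHg / 1 h × 33.8639 mb/inHg = 2.78 mb/h.

2.78 mb per hour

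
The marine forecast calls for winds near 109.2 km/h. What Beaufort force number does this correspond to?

Beaufort force 11

109.2 km/h = 30.3 m/s, which is Beaufort 11 (violent storm, 28.5–32.6 m/s).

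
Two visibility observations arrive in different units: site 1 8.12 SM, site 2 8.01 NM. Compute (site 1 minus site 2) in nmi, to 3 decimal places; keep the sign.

-0.954 nmi

site 1: 8.12 SM = 7.05609 nmi.
Difference: 7.05609 − 8.01000 = -0.954 nmi.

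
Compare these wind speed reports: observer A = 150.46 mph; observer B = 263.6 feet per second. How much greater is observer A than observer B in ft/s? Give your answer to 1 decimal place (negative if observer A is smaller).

observer A: 150.46 mph = 220.675 ft/s.
Difference: 220.675 − 263.600 = -42.9 ft/s.

-42.9 ft/s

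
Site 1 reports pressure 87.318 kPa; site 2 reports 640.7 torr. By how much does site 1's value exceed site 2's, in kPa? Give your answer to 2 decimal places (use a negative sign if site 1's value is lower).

site 2: 640.7 mmHg = 85.4197 kPa.
Difference: 87.3180 − 85.4197 = 1.90 kPa.

1.90 kPa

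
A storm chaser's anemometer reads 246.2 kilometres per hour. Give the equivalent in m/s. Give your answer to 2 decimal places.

1 km/h = 0.277778 m/s, so 246.2 × 0.277778 = 68.39 m/s.

68.39 m/s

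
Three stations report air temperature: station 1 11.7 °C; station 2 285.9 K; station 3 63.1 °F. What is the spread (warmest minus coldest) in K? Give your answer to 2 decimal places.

5.58 K

station 2: 285.9 K = 12.750 °C.
station 3: 63.1 °F = 17.278 °C.
Spread: 17.278 − 11.700 = 5.578 °C.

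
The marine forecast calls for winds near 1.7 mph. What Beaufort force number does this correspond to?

1.7 mph = 0.8 m/s, which is Beaufort 1 (light air, 0.3–1.5 m/s).

Beaufort force 1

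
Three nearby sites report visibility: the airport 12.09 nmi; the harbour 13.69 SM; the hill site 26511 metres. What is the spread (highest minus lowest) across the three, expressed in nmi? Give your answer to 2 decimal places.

the harbour: 13.69 SM = 11.8963 nmi.
the hill site: 26511 m = 14.3148 nmi.
Spread: 14.3148 − 11.8963 = 2.42 nmi.

2.42 nmi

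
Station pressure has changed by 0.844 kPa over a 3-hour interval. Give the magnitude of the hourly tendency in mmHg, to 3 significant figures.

0.844 kPa / 3 h × 7.50062 mmHg/kPa = 2.11 mmHg/h.

2.11 mmHg per hour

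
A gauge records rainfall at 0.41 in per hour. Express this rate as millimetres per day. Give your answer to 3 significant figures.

0.41 in/hour × 25.4 mm/in × 24 hour/day = 250 mm/day.

250 mm/day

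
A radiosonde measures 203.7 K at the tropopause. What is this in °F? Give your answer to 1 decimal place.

First to °C: -69.45 °C.
Then to °F: -93.0 °F.

-93.0 °F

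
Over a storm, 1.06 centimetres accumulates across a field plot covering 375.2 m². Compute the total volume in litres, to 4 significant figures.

Depth: 1.06 cm × 10 = 10.6 mm.
1 mm over 1 m² is 1 L, so volume = 10.6 × 375.2 = 3977.12 L ≈ 3977 L.

3977 litres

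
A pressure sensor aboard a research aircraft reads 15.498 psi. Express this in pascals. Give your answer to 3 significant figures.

107000 Pa

1 psi = 6894.76 Pa, so 15.498 × 6894.76 = 107000 Pa.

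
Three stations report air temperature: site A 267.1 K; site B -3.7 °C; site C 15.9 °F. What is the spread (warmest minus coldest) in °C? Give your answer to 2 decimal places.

site A: 267.1 K = -6.050 °C.
site C: 15.9 °F = -8.944 °C.
Spread: (-3.700) − (-8.944) = 5.244 °C.

5.24 °C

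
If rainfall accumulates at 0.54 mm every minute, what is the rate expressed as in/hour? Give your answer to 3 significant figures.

0.54 mm/minute × 0.0393701 in/mm × 60 minute/hour = 1.28 in/hour.

1.28 in/hour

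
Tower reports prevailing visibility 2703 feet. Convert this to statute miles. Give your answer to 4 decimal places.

0.5119 SM

1 ft = 0.000189394 SM, so 2703 × 0.000189394 = 0.5119 SM.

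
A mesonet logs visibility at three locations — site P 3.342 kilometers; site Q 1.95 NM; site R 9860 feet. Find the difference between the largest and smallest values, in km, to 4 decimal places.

0.6061 km

site Q: 1.95 nmi = 3.611400 km.
site R: 9860 ft = 3.005328 km.
Spread: 3.611400 − 3.005328 = 0.6061 km.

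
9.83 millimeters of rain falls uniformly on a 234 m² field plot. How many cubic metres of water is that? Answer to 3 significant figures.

1 mm over 1 m² is 1 L, so volume = 9.83 × 234 = 2300.22 L = 2.30 m³.

2.30 cubic metres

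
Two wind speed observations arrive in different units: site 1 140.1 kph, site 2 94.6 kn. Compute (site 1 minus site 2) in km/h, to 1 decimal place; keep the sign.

-35.1 km/h

site 2: 94.6 kt = 175.199 km/h.
Difference: 140.100 − 175.199 = -35.1 km/h.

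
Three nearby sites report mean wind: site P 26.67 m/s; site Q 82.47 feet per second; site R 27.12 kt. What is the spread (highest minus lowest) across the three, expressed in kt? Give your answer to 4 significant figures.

site P: 26.67 m/s = 51.8423 kt.
site Q: 82.47 ft/s = 48.8621 kt.
Spread: 51.8423 − 27.1200 = 24.72 kt.

24.72 kt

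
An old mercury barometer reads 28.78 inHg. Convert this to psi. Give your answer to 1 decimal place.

1 inHg = 0.491154 psi, so 28.78 × 0.491154 = 14.1 psi.

14.1 psi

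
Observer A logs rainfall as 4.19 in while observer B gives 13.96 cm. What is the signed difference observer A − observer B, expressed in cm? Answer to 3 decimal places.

-3.317 cm

observer A: 4.19 in = 10.64260 cm.
Difference: 10.64260 − 13.96000 = -3.317 cm.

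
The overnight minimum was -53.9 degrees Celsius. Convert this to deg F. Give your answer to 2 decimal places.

°F = °C × 9/5 + 32 = -53.9 × 1.8 + 32 = -65.02 °F.

-65.02 °F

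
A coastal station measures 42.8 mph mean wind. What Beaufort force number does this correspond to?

42.8 mph = 19.1 m/s, which is Beaufort 8 (gale, 17.2–20.7 m/s).

Beaufort force 8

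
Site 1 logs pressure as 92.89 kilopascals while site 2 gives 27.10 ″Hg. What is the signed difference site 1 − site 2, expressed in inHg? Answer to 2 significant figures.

site 1: 92.89 kPa = 27.4304 inHg.
Difference: 27.4304 − 27.1000 = 0.33 inHg.

0.33 inHg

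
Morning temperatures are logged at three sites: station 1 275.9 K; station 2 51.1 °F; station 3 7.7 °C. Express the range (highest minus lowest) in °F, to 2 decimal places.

station 1: 275.9 K = 2.750 °C.
station 2: 51.1 °F = 10.611 °C.
Spread: 10.611 − 2.750 = 7.861 °C = 14.15 °F.

14.15 °F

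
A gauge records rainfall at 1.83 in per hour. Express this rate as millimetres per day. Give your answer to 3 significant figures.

1120 mm/day

1.83 in/hour × 25.4 mm/in × 24 hour/day = 1120 mm/day.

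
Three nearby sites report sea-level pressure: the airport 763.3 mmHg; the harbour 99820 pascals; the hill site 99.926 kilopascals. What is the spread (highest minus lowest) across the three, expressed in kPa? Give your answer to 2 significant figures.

1.9 kPa

the airport: 763.3 mmHg = 101.765 kPa.
the harbour: 99820 Pa = 99.820 kPa.
Spread: 101.765 − 99.820 = 1.9 kPa.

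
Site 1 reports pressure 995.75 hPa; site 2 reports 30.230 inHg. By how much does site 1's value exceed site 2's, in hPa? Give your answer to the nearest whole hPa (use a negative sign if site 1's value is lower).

site 2: 30.230 inHg = 1023.71 hPa.
Difference: 995.75 − 1023.71 = -28 hPa.

-28 hPa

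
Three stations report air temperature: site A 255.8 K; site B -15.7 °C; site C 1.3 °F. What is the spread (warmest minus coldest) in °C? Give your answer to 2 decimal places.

1.65 °C

site A: 255.8 K = -17.350 °C.
site C: 1.3 °F = -17.056 °C.
Spread: (-15.700) − (-17.350) = 1.650 °C.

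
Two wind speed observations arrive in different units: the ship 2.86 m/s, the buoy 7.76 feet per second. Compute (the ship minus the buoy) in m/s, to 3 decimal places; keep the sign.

0.495 m/s

the buoy: 7.76 ft/s = 2.36525 m/s.
Difference: 2.86000 − 2.36525 = 0.495 m/s.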